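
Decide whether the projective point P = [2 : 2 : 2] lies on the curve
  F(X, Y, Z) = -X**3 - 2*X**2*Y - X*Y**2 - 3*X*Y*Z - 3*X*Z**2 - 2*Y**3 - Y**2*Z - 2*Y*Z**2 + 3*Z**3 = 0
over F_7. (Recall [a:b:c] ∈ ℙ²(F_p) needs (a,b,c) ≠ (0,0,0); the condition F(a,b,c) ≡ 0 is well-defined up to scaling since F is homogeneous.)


F(2,2,2) ≡ 2 (mod 7); P is NOT on the curve.

Evaluate F(2, 2, 2) term-by-term (mod 7).
  -X**3 ↦ -1·8·1·1 = -8
  -2*X**2*Y ↦ -2·4·2·1 = -16
  -X*Y**2 ↦ -1·2·4·1 = -8
  -3*X*Y*Z ↦ -3·2·2·2 = -24
  -3*X*Z**2 ↦ -3·2·1·4 = -24
  -2*Y**3 ↦ -2·1·8·1 = -16
  -Y**2*Z ↦ -1·1·4·2 = -8
  -2*Y*Z**2 ↦ -2·1·2·4 = -16
  3*Z**3 ↦ 3·1·1·8 = 24
Sum: F(2, 2, 2) = (-8) + (-16) + (-8) + (-24) + (-24) + (-16) + (-8) + (-16) + (24) = -96.
Reducing mod 7: -96 ≡ 2 (mod 7).
Since F(a, b, c) ≡ 2 ≠ 0 (mod 7), P does NOT lie on the curve.


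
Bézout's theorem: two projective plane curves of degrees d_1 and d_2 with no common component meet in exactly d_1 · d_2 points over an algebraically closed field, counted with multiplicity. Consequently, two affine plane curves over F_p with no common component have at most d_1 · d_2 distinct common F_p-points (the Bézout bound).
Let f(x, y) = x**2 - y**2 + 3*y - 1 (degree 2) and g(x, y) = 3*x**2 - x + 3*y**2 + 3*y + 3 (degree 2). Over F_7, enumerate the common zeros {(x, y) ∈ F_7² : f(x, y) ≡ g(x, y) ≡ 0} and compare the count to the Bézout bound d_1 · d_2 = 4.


Common zeros: {(6, 0)}; count = 1; Bézout bound = 4.

deg(f) = 2, deg(g) = 2, so Bézout bound = 4.
Scan x ∈ F_7. For each x, list the y ∈ F_7 with f(x, y) ≡ 0 and those with g(x, y) ≡ 0 (mod 7); the common zeros in that column are the intersection.
  x = 0: f ≡ 0 at y ∈ ∅; g ≡ 0 at y ∈ {2, 4}; common: ∅.
  x = 1: f ≡ 0 at y ∈ {0, 3}; g ≡ 0 at y ∈ ∅; common: ∅.
  x = 2: f ≡ 0 at y ∈ {5}; g ≡ 0 at y ∈ {3}; common: ∅.
  x = 3: f ≡ 0 at y ∈ ∅; g ≡ 0 at y ∈ {3}; common: ∅.
  x = 4: f ≡ 0 at y ∈ ∅; g ≡ 0 at y ∈ ∅; common: ∅.
  x = 5: f ≡ 0 at y ∈ {5}; g ≡ 0 at y ∈ {2, 4}; common: ∅.
  x = 6: f ≡ 0 at y ∈ {0, 3}; g ≡ 0 at y ∈ {0, 6}; common: {0}.
Collecting: common zeros = {(6, 0)}, so the count is 1.
Comparison with the Bézout bound: 1 ≤ 4 = deg(f)·deg(g), as expected for curves with no common component (the affine F_7-count falls short of the bound because intersections may lie at infinity, over extension fields, or carry multiplicity).


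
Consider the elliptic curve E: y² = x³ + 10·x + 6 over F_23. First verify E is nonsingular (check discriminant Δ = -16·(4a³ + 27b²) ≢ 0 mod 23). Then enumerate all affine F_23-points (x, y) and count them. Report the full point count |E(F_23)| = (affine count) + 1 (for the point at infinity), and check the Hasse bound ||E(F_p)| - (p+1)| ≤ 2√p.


Affine points = {(0, 11), (0, 12), (4, 8), (4, 15), (6, 11), (6, 12), (8, 0), (10, 5), (10, 18), (15, 9), (15, 14), (17, 11), (17, 12), (20, 8), (20, 15), (21, 1), (21, 22), (22, 8), (22, 15)}; affine count = 19; |E(F_23)| = 20.

Discriminant check: Δ ∝ 4a³ + 27b² = 4·10³ + 27·6² = 4·1000 + 27·36 ≡ 4 (mod 23). Nonzero ⇒ E is nonsingular.
For each x ∈ F_23, compute rhs = x³ + 10·x + 6 mod 23, then count y ∈ F_23 with y² ≡ rhs.
  x = 0: rhs = 6, matching y values: 11, 12 (2 points).
  x = 1: rhs = 17, matching y values: none (0 points).
  x = 2: rhs = 11, matching y values: none (0 points).
  x = 3: rhs = 17, matching y values: none (0 points).
  x = 4: rhs = 18, matching y values: 8, 15 (2 points).
  x = 5: rhs = 20, matching y values: none (0 points).
  x = 6: rhs = 6, matching y values: 11, 12 (2 points).
  x = 7: rhs = 5, matching y values: none (0 points).
  x = 8: rhs = 0, matching y values: 0 (1 points).
  x = 9: rhs = 20, matching y values: none (0 points).
  x = 10: rhs = 2, matching y values: 5, 18 (2 points).
  x = 11: rhs = 21, matching y values: none (0 points).
  x = 12: rhs = 14, matching y values: none (0 points).
  x = 13: rhs = 10, matching y values: none (0 points).
  x = 14: rhs = 15, matching y values: none (0 points).
  x = 15: rhs = 12, matching y values: 9, 14 (2 points).
  x = 16: rhs = 7, matching y values: none (0 points).
  x = 17: rhs = 6, matching y values: 11, 12 (2 points).
  x = 18: rhs = 15, matching y values: none (0 points).
  x = 19: rhs = 17, matching y values: none (0 points).
  x = 20: rhs = 18, matching y values: 8, 15 (2 points).
  x = 21: rhs = 1, matching y values: 1, 22 (2 points).
  x = 22: rhs = 18, matching y values: 8, 15 (2 points).
Total affine count: 19.
Full point count |E(F_23)| = 19 + 1 = 20.
Hasse bound: |20 − (23+1)| = |-4| = 4 ≤ 2√23 ≈ 9.5917 ✓.


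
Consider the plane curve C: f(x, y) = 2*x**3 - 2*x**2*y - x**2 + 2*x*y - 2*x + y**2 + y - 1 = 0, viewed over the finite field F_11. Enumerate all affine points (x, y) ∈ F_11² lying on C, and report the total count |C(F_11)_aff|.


Affine F_11-points: {(0, 3), (0, 7), (1, 1), (1, 9), (2, 4), (2, 10), (5, 1), (5, 5), (7, 8), (7, 9)}; count = 10.

For each of the 121 pairs (x, y) ∈ F_11², evaluate f(x, y) mod 11. Record the zeros.
  x = 0: [0↦10, 1↦1, 2↦5, 3↦0, 4↦8, 5↦7, 6↦8, 7↦0, 8↦5, 9↦1, 10↦10]  zeros at y ∈ {3, 7}
  x = 1: [0↦9, 1↦0, 2↦4, 3↦10, 4↦7, 5↦6, 6↦7, 7↦10, 8↦4, 9↦0, 10↦9]  zeros at y ∈ {1, 9}
  x = 2: [0↦7, 1↦5, 2↦5, 3↦7, 4↦0, 5↦6, 6↦3, 7↦2, 8↦3, 9↦6, 10↦0]  zeros at y ∈ {4, 10}
  x = 3: [0↦5, 1↦6, 2↦9, 3↦3, 4↦10, 5↦8, 6↦8, 7↦10, 8↦3, 9↦9, 10↦6]  zeros at y ∈ ∅
  x = 4: [0↦4, 1↦4, 2↦6, 3↦10, 4↦5, 5↦2, 6↦1, 7↦2, 8↦5, 9↦10, 10↦6]  zeros at y ∈ ∅
  x = 5: [0↦5, 1↦0, 2↦8, 3↦7, 4↦8, 5↦0, 6↦5, 7↦1, 8↦10, 9↦10, 10↦1]  zeros at y ∈ {1, 5}
  x = 6: [0↦9, 1↦6, 2↦5, 3↦6, 4↦9, 5↦3, 6↦10, 7↦8, 8↦8, 9↦10, 10↦3]  zeros at y ∈ ∅
  x = 7: [0↦6, 1↦1, 2↦9, 3↦8, 4↦9, 5↦1, 6↦6, 7↦2, 8↦0, 9↦0, 10↦2]  zeros at y ∈ {8, 9}
  x = 8: [0↦8, 1↦8, 2↦10, 3↦3, 4↦9, 5↦6, 6↦5, 7↦6, 8↦9, 9↦3, 10↦10]  zeros at y ∈ ∅
  x = 9: [0↦5, 1↦6, 2↦9, 3↦3, 4↦10, 5↦8, 6↦8, 7↦10, 8↦3, 9↦9, 10↦6]  zeros at y ∈ ∅
  x = 10: [0↦9, 1↦7, 2↦7, 3↦9, 4↦2, 5↦8, 6↦5, 7↦4, 8↦5, 9↦8, 10↦2]  zeros at y ∈ ∅
Collecting zeros: affine points = {(0, 3), (0, 7), (1, 1), (1, 9), (2, 4), (2, 10), (5, 1), (5, 5), (7, 8), (7, 9)}.
Total count |C(F_11)_aff| = 10.


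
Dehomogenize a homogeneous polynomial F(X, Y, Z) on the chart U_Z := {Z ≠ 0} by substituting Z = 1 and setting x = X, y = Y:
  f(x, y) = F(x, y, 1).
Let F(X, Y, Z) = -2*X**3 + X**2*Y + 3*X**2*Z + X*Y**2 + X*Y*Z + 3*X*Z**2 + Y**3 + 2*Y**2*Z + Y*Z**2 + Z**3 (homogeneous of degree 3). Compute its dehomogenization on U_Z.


f(x, y) = -2*x**3 + x**2*y + 3*x**2 + x*y**2 + x*y + 3*x + y**3 + 2*y**2 + y + 1

On U_Z we set Z = 1. Each monomial c·X^i·Y^j·Z^k in F becomes c·x^i·y^j·1^k = c·x^i·y^j.
Substituting Z = 1: F(X, Y, 1) = -2*x**3 + x**2*y + 3*x**2 + x*y**2 + x*y + 3*x + y**3 + 2*y**2 + y + 1.
Note: deg(f) ≤ deg(F) = 3; strict inequality happens when F is divisible by Z (lost terms).


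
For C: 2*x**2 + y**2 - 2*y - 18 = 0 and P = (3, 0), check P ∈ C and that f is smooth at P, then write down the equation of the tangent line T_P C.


Tangent line at P: 12*x - 2*y - 36 = 0.

Step 1: f(3, 0) = 0, so P lies on C.
Step 2: partial derivatives
  f_x(x, y) = 4*x, f_y(x, y) = 2*y - 2.
  f_x(P) = 12, f_y(P) = -2 (gradient nonzero, so P is smooth).
Step 3: tangent line at P: 12·(x − 3) + -2·(y − 0) = 0.
Expanding: 12*x - 2*y - 36 = 0.


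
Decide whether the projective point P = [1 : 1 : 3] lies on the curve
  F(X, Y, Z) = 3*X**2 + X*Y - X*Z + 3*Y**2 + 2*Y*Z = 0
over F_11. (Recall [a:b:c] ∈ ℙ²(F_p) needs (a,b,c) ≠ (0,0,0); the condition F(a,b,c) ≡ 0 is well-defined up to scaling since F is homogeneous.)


F(1,1,3) ≡ 10 (mod 11); P is NOT on the curve.

Evaluate F(1, 1, 3) term-by-term (mod 11).
  3*X**2 ↦ 3·1·1·1 = 3
  X*Y ↦ 1·1·1·1 = 1
  -X*Z ↦ -1·1·1·3 = -3
  3*Y**2 ↦ 3·1·1·1 = 3
  2*Y*Z ↦ 2·1·1·3 = 6
Sum: F(1, 1, 3) = (3) + (1) + (-3) + (3) + (6) = 10.
Reducing mod 11: 10 ≡ 10 (mod 11).
Since F(a, b, c) ≡ 10 ≠ 0 (mod 11), P does NOT lie on the curve.


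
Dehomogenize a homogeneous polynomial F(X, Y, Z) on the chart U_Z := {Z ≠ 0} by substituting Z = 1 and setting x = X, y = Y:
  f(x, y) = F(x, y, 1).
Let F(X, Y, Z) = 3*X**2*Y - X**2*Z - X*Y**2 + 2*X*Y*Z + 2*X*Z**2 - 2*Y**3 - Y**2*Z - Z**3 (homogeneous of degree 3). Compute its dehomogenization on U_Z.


f(x, y) = 3*x**2*y - x**2 - x*y**2 + 2*x*y + 2*x - 2*y**3 - y**2 - 1

On U_Z we set Z = 1. Each monomial c·X^i·Y^j·Z^k in F becomes c·x^i·y^j·1^k = c·x^i·y^j.
Substituting Z = 1: F(X, Y, 1) = 3*x**2*y - x**2 - x*y**2 + 2*x*y + 2*x - 2*y**3 - y**2 - 1.
Note: deg(f) ≤ deg(F) = 3; strict inequality happens when F is divisible by Z (lost terms).


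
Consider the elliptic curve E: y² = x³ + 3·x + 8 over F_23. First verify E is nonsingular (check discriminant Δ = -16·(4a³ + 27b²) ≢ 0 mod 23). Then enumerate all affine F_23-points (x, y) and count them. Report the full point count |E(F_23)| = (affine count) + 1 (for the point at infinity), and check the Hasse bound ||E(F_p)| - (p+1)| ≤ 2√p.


Affine points = {(0, 10), (0, 13), (1, 9), (1, 14), (6, 9), (6, 14), (7, 2), (7, 21), (10, 7), (10, 16), (12, 1), (12, 22), (13, 6), (13, 17), (15, 1), (15, 22), (16, 9), (16, 14), (17, 2), (17, 21), (18, 11), (18, 12), (19, 1), (19, 22), (20, 8), (20, 15), (22, 2), (22, 21)}; affine count = 28; |E(F_23)| = 29.

Discriminant check: Δ ∝ 4a³ + 27b² = 4·3³ + 27·8² = 4·27 + 27·64 ≡ 19 (mod 23). Nonzero ⇒ E is nonsingular.
For each x ∈ F_23, compute rhs = x³ + 3·x + 8 mod 23, then count y ∈ F_23 with y² ≡ rhs.
  x = 0: rhs = 8, matching y values: 10, 13 (2 points).
  x = 1: rhs = 12, matching y values: 9, 14 (2 points).
  x = 2: rhs = 22, matching y values: none (0 points).
  x = 3: rhs = 21, matching y values: none (0 points).
  x = 4: rhs = 15, matching y values: none (0 points).
  x = 5: rhs = 10, matching y values: none (0 points).
  x = 6: rhs = 12, matching y values: 9, 14 (2 points).
  x = 7: rhs = 4, matching y values: 2, 21 (2 points).
  x = 8: rhs = 15, matching y values: none (0 points).
  x = 9: rhs = 5, matching y values: none (0 points).
  x = 10: rhs = 3, matching y values: 7, 16 (2 points).
  x = 11: rhs = 15, matching y values: none (0 points).
  x = 12: rhs = 1, matching y values: 1, 22 (2 points).
  x = 13: rhs = 13, matching y values: 6, 17 (2 points).
  x = 14: rhs = 11, matching y values: none (0 points).
  x = 15: rhs = 1, matching y values: 1, 22 (2 points).
  x = 16: rhs = 12, matching y values: 9, 14 (2 points).
  x = 17: rhs = 4, matching y values: 2, 21 (2 points).
  x = 18: rhs = 6, matching y values: 11, 12 (2 points).
  x = 19: rhs = 1, matching y values: 1, 22 (2 points).
  x = 20: rhs = 18, matching y values: 8, 15 (2 points).
  x = 21: rhs = 17, matching y values: none (0 points).
  x = 22: rhs = 4, matching y values: 2, 21 (2 points).
Total affine count: 28.
Full point count |E(F_23)| = 28 + 1 = 29.
Hasse bound: |29 − (23+1)| = |5| = 5 ≤ 2√23 ≈ 9.5917 ✓.


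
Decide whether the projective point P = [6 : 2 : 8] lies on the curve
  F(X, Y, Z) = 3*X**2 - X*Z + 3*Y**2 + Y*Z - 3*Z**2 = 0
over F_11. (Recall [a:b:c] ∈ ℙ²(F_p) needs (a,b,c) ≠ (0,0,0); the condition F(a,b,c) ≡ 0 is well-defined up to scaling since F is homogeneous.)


F(6,2,8) ≡ 6 (mod 11); P is NOT on the curve.

Evaluate F(6, 2, 8) term-by-term (mod 11).
  3*X**2 ↦ 3·36·1·1 = 108
  -X*Z ↦ -1·6·1·8 = -48
  3*Y**2 ↦ 3·1·4·1 = 12
  Y*Z ↦ 1·1·2·8 = 16
  -3*Z**2 ↦ -3·1·1·64 = -192
Sum: F(6, 2, 8) = (108) + (-48) + (12) + (16) + (-192) = -104.
Reducing mod 11: -104 ≡ 6 (mod 11).
Since F(a, b, c) ≡ 6 ≠ 0 (mod 11), P does NOT lie on the curve.


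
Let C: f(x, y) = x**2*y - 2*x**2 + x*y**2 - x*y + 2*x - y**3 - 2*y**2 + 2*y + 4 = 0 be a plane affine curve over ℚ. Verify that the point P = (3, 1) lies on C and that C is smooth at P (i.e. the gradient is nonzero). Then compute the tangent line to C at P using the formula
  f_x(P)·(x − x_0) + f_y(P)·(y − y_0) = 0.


Tangent line at P: -4*x + 7*y + 5 = 0.

Step 1: f(3, 1) = 0, so P lies on C.
Step 2: partial derivatives
  f_x(x, y) = 2*x*y - 4*x + y**2 - y + 2, f_y(x, y) = x**2 + 2*x*y - x - 3*y**2 - 4*y + 2.
  f_x(P) = -4, f_y(P) = 7 (gradient nonzero, so P is smooth).
Step 3: tangent line at P: -4·(x − 3) + 7·(y − 1) = 0.
Expanding: -4*x + 7*y + 5 = 0.


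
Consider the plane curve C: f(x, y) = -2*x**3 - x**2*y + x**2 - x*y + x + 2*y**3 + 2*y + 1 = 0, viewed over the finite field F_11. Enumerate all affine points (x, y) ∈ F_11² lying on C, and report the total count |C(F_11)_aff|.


Affine F_11-points: {(1, 3), (2, 1), (2, 3), (2, 7), (3, 10), (7, 3), (7, 5), (9, 6)}; count = 8.

For each of the 121 pairs (x, y) ∈ F_11², evaluate f(x, y) mod 11. Record the zeros.
  x = 0: [0↦1, 1↦5, 2↦10, 3↦6, 4↦5, 5↦8, 6↦5, 7↦8, 8↦7, 9↦3, 10↦8]  zeros at y ∈ ∅
  x = 1: [0↦1, 1↦3, 2↦6, 3↦0, 4↦8, 5↦9, 6↦4, 7↦5, 8↦2, 9↦7, 10↦10]  zeros at y ∈ {3}
  x = 2: [0↦2, 1↦0, 2↦10, 3↦0, 4↦4, 5↦1, 6↦3, 7↦0, 8↦4, 9↦5, 10↦4]  zeros at y ∈ {1, 3, 7}
  x = 3: [0↦3, 1↦6, 2↦10, 3↦5, 4↦3, 5↦5, 6↦1, 7↦3, 8↦1, 9↦7, 10↦0]  zeros at y ∈ {10}
  x = 4: [0↦3, 1↦9, 2↦5, 3↦3, 4↦4, 5↦9, 6↦8, 7↦2, 8↦3, 9↦1, 10↦8]  zeros at y ∈ ∅
  x = 5: [0↦1, 1↦8, 2↦5, 3↦4, 4↦6, 5↦1, 6↦1, 7↦7, 8↦9, 9↦8, 10↦5]  zeros at y ∈ ∅
  x = 6: [0↦7, 1↦2, 2↦9, 3↦7, 4↦8, 5↦2, 6↦1, 7↦6, 8↦7, 9↦5, 10↦1]  zeros at y ∈ ∅
  x = 7: [0↦9, 1↦1, 2↦5, 3↦0, 4↦9, 5↦0, 6↦7, 7↦9, 8↦7, 9↦2, 10↦6]  zeros at y ∈ {3, 5}
  x = 8: [0↦6, 1↦4, 2↦3, 3↦4, 4↦8, 5↦5, 6↦7, 7↦4, 8↦8, 9↦9, 10↦8]  zeros at y ∈ ∅
  x = 9: [0↦8, 1↦10, 2↦2, 3↦7, 4↦4, 5↦5, 6↦0, 7↦1, 8↦9, 9↦3, 10↦6]  zeros at y ∈ {6}
  x = 10: [0↦3, 1↦7, 2↦1, 3↦8, 4↦7, 5↦10, 6↦7, 7↦10, 8↦9, 9↦5, 10↦10]  zeros at y ∈ ∅
Collecting zeros: affine points = {(1, 3), (2, 1), (2, 3), (2, 7), (3, 10), (7, 3), (7, 5), (9, 6)}.
Total count |C(F_11)_aff| = 8.


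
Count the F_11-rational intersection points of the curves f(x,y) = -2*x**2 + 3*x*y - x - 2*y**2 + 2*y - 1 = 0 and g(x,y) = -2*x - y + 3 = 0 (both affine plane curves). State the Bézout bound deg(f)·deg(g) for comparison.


Common zeros: ∅; count = 0; Bézout bound = 2.

deg(f) = 2, deg(g) = 1, so Bézout bound = 2.
Scan x ∈ F_11. For each x, list the y ∈ F_11 with f(x, y) ≡ 0 and those with g(x, y) ≡ 0 (mod 11); the common zeros in that column are the intersection.
  x = 0: f ≡ 0 at y ∈ ∅; g ≡ 0 at y ∈ {3}; common: ∅.
  x = 1: f ≡ 0 at y ∈ {9, 10}; g ≡ 0 at y ∈ {1}; common: ∅.
  x = 2: f ≡ 0 at y ∈ {0, 4}; g ≡ 0 at y ∈ {10}; common: ∅.
  x = 3: f ≡ 0 at y ∈ {0}; g ≡ 0 at y ∈ {8}; common: ∅.
  x = 4: f ≡ 0 at y ∈ ∅; g ≡ 0 at y ∈ {6}; common: ∅.
  x = 5: f ≡ 0 at y ∈ ∅; g ≡ 0 at y ∈ {4}; common: ∅.
  x = 6: f ≡ 0 at y ∈ ∅; g ≡ 0 at y ∈ {2}; common: ∅.
  x = 7: f ≡ 0 at y ∈ {3}; g ≡ 0 at y ∈ {0}; common: ∅.
  x = 8: f ≡ 0 at y ∈ {3, 10}; g ≡ 0 at y ∈ {9}; common: ∅.
  x = 9: f ≡ 0 at y ∈ {4, 5}; g ≡ 0 at y ∈ {7}; common: ∅.
  x = 10: f ≡ 0 at y ∈ ∅; g ≡ 0 at y ∈ {5}; common: ∅.
Collecting: common zeros = ∅, so the count is 0.
Comparison with the Bézout bound: 0 ≤ 2 = deg(f)·deg(g), as expected for curves with no common component (the affine F_11-count falls short of the bound because intersections may lie at infinity, over extension fields, or carry multiplicity).


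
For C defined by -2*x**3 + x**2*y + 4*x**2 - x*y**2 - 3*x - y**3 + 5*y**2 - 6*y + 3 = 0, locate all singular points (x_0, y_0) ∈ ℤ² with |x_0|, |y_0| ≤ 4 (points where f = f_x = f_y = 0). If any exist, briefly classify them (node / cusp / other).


Singular points: {(1, 1)}; classification: node.

Compute partial derivatives:
  f_x = -6*x**2 + 2*x*y + 8*x - y**2 - 3.
  f_y = x**2 - 2*x*y - 3*y**2 + 10*y - 6.
Scan x_0 ∈ {−4, ..., 4}. For each x_0, f_y(x_0, y) is a polynomial in y; find its integer roots y ∈ {−4, ..., 4}, then test f_x and f at those candidates.
  x = -4: f_y(-4, y) = -3*y**2 + 18*y + 10; no integer root y with |y| ≤ 4.
  x = -3: f_y(-3, y) = -3*y**2 + 16*y + 3; no integer root y with |y| ≤ 4.
  x = -2: f_y(-2, y) = -3*y**2 + 14*y - 2; no integer root y with |y| ≤ 4.
  x = -1: f_y(-1, y) = -3*y**2 + 12*y - 5; no integer root y with |y| ≤ 4.
  x = 0: f_y(0, y) = -3*y**2 + 10*y - 6; no integer root y with |y| ≤ 4.
  x = 1: f_y(1, y) = -3*y**2 + 8*y - 5; vanishes at y ∈ {1}. (1, 1): f_x = 0, f = 0 — SINGULAR.
  x = 2: f_y(2, y) = -3*y**2 + 6*y - 2; no integer root y with |y| ≤ 4.
  x = 3: f_y(3, y) = -3*y**2 + 4*y + 3; no integer root y with |y| ≤ 4.
  x = 4: f_y(4, y) = -3*y**2 + 2*y + 10; no integer root y with |y| ≤ 4.
Only singular point on the grid: (1, 1).
Classify: substitute x = 1 + u, y = 1 + v and expand: f = -2*u**3 + u**2*v - u**2 - u*v**2 - v**3 + v**2.
No constant or linear terms (consistent with a singular point). Quadratic part: -u**2 + v**2. Cubic part: -2*u**3 + u**2*v - u*v**2 - v**3.
The quadratic part v**2 - u**2 = (v − u)(v + u) splits into two distinct linear factors, so there are two distinct tangent lines y − 1 = ±(x − 1) — this is a node (ordinary double point).
Classification: node.


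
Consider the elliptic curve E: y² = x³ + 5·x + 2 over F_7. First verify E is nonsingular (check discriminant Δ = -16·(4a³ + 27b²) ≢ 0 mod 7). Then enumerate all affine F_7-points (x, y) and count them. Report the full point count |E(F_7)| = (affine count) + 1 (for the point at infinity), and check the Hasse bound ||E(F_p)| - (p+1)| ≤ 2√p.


Affine points = {(0, 3), (0, 4), (1, 1), (1, 6), (3, 3), (3, 4), (4, 3), (4, 4)}; affine count = 8; |E(F_7)| = 9.

Discriminant check: Δ ∝ 4a³ + 27b² = 4·5³ + 27·2² = 4·125 + 27·4 ≡ 6 (mod 7). Nonzero ⇒ E is nonsingular.
For each x ∈ F_7, compute rhs = x³ + 5·x + 2 mod 7, then count y ∈ F_7 with y² ≡ rhs.
  x = 0: rhs = 2, matching y values: 3, 4 (2 points).
  x = 1: rhs = 1, matching y values: 1, 6 (2 points).
  x = 2: rhs = 6, matching y values: none (0 points).
  x = 3: rhs = 2, matching y values: 3, 4 (2 points).
  x = 4: rhs = 2, matching y values: 3, 4 (2 points).
  x = 5: rhs = 5, matching y values: none (0 points).
  x = 6: rhs = 3, matching y values: none (0 points).
Total affine count: 8.
Full point count |E(F_7)| = 8 + 1 = 9.
Hasse bound: |9 − (7+1)| = |1| = 1 ≤ 2√7 ≈ 5.2915 ✓.


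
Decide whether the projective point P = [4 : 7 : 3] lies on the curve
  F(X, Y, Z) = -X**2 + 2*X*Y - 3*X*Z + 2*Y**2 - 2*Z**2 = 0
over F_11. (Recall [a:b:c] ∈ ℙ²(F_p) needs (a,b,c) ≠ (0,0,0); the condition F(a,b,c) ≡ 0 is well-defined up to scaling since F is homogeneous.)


F(4,7,3) ≡ 7 (mod 11); P is NOT on the curve.

Evaluate F(4, 7, 3) term-by-term (mod 11).
  -X**2 ↦ -1·16·1·1 = -16
  2*X*Y ↦ 2·4·7·1 = 56
  -3*X*Z ↦ -3·4·1·3 = -36
  2*Y**2 ↦ 2·1·49·1 = 98
  -2*Z**2 ↦ -2·1·1·9 = -18
Sum: F(4, 7, 3) = (-16) + (56) + (-36) + (98) + (-18) = 84.
Reducing mod 11: 84 ≡ 7 (mod 11).
Since F(a, b, c) ≡ 7 ≠ 0 (mod 11), P does NOT lie on the curve.


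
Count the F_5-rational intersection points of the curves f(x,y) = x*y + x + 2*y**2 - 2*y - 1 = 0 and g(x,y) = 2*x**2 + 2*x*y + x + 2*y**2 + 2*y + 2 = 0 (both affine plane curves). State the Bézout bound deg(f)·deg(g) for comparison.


Common zeros: {(1, 0), (1, 3)}; count = 2; Bézout bound = 4.

deg(f) = 2, deg(g) = 2, so Bézout bound = 4.
Scan x ∈ F_5. For each x, list the y ∈ F_5 with f(x, y) ≡ 0 and those with g(x, y) ≡ 0 (mod 5); the common zeros in that column are the intersection.
  x = 0: f ≡ 0 at y ∈ ∅; g ≡ 0 at y ∈ ∅; common: ∅.
  x = 1: f ≡ 0 at y ∈ {0, 3}; g ≡ 0 at y ∈ {0, 3}; common: {0, 3}.
  x = 2: f ≡ 0 at y ∈ ∅; g ≡ 0 at y ∈ {1}; common: ∅.
  x = 3: f ≡ 0 at y ∈ {1}; g ≡ 0 at y ∈ {3}; common: ∅.
  x = 4: f ≡ 0 at y ∈ {2}; g ≡ 0 at y ∈ {1, 4}; common: ∅.
Collecting: common zeros = {(1, 0), (1, 3)}, so the count is 2.
Comparison with the Bézout bound: 2 ≤ 4 = deg(f)·deg(g), as expected for curves with no common component (the affine F_5-count falls short of the bound because intersections may lie at infinity, over extension fields, or carry multiplicity).


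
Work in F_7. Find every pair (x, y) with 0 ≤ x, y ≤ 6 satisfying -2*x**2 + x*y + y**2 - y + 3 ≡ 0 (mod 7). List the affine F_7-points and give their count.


Affine F_7-points: {(2, 3), (3, 2), (3, 3), (5, 1), (5, 2), (6, 1)}; count = 6.

For each of the 49 pairs (x, y) ∈ F_7², evaluate f(x, y) mod 7. Record the zeros.
  x = 0: [0↦3, 1↦3, 2↦5, 3↦2, 4↦1, 5↦2, 6↦5]  zeros at y ∈ ∅
  x = 1: [0↦1, 1↦2, 2↦5, 3↦3, 4↦3, 5↦5, 6↦2]  zeros at y ∈ ∅
  x = 2: [0↦2, 1↦4, 2↦1, 3↦0, 4↦1, 5↦4, 6↦2]  zeros at y ∈ {3}
  x = 3: [0↦6, 1↦2, 2↦0, 3↦0, 4↦2, 5↦6, 6↦5]  zeros at y ∈ {2, 3}
  x = 4: [0↦6, 1↦3, 2↦2, 3↦3, 4↦6, 5↦4, 6↦4]  zeros at y ∈ ∅
  x = 5: [0↦2, 1↦0, 2↦0, 3↦2, 4↦6, 5↦5, 6↦6]  zeros at y ∈ {1, 2}
  x = 6: [0↦1, 1↦0, 2↦1, 3↦4, 4↦2, 5↦2, 6↦4]  zeros at y ∈ {1}
Collecting zeros: affine points = {(2, 3), (3, 2), (3, 3), (5, 1), (5, 2), (6, 1)}.
Total count |C(F_7)_aff| = 6.


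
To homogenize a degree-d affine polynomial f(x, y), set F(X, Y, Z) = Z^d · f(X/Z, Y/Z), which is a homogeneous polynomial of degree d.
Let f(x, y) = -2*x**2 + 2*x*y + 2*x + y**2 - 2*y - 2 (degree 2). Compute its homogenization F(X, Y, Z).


F(X, Y, Z) = -2*X**2 + 2*X*Y + 2*X*Z + Y**2 - 2*Y*Z - 2*Z**2

deg(f) = 2.
Substitute x = X/Z, y = Y/Z into f, then multiply by Z^2.
  monomial -2·x^2·y^0 ↦ -2·X^2·Y^0·Z^0.
  monomial 2·x^1·y^1 ↦ 2·X^1·Y^1·Z^0.
  monomial 2·x^1·y^0 ↦ 2·X^1·Y^0·Z^1.
  monomial 1·x^0·y^2 ↦ 1·X^0·Y^2·Z^0.
  monomial -2·x^0·y^1 ↦ -2·X^0·Y^1·Z^1.
  monomial -2·x^0·y^0 ↦ -2·X^0·Y^0·Z^2.
Collecting: F(X, Y, Z) = -2*X**2 + 2*X*Y + 2*X*Z + Y**2 - 2*Y*Z - 2*Z**2.


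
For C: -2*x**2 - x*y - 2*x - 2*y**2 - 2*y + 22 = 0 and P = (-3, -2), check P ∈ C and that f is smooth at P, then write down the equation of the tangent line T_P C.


Tangent line at P: 12*x + 9*y + 54 = 0.

Step 1: f(-3, -2) = 0, so P lies on C.
Step 2: partial derivatives
  f_x(x, y) = -4*x - y - 2, f_y(x, y) = -x - 4*y - 2.
  f_x(P) = 12, f_y(P) = 9 (gradient nonzero, so P is smooth).
Step 3: tangent line at P: 12·(x − -3) + 9·(y − -2) = 0.
Expanding: 12*x + 9*y + 54 = 0.


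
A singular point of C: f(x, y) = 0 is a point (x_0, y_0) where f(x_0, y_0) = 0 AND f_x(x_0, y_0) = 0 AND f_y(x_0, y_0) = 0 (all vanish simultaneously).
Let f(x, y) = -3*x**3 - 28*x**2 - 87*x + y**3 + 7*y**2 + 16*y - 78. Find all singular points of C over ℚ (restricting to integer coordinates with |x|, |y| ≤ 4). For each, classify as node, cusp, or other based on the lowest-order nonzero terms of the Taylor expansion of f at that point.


Singular points: {(-3, -2)}; classification: node.

Compute partial derivatives:
  f_x = -9*x**2 - 56*x - 87.
  f_y = 3*y**2 + 14*y + 16.
Scan x_0 ∈ {−4, ..., 4}. For each x_0, f_y(x_0, y) is a polynomial in y; find its integer roots y ∈ {−4, ..., 4}, then test f_x and f at those candidates.
  x = -4: f_y(-4, y) = 3*y**2 + 14*y + 16; vanishes at y ∈ {-2}. (-4, -2): f_x = -7 ≠ 0.
  x = -3: f_y(-3, y) = 3*y**2 + 14*y + 16; vanishes at y ∈ {-2}. (-3, -2): f_x = 0, f = 0 — SINGULAR.
  x = -2: f_y(-2, y) = 3*y**2 + 14*y + 16; vanishes at y ∈ {-2}. (-2, -2): f_x = -11 ≠ 0.
  x = -1: f_y(-1, y) = 3*y**2 + 14*y + 16; vanishes at y ∈ {-2}. (-1, -2): f_x = -40 ≠ 0.
  x = 0: f_y(0, y) = 3*y**2 + 14*y + 16; vanishes at y ∈ {-2}. (0, -2): f_x = -87 ≠ 0.
  x = 1: f_y(1, y) = 3*y**2 + 14*y + 16; vanishes at y ∈ {-2}. (1, -2): f_x = -152 ≠ 0.
  x = 2: f_y(2, y) = 3*y**2 + 14*y + 16; vanishes at y ∈ {-2}. (2, -2): f_x = -235 ≠ 0.
  x = 3: f_y(3, y) = 3*y**2 + 14*y + 16; vanishes at y ∈ {-2}. (3, -2): f_x = -336 ≠ 0.
  x = 4: f_y(4, y) = 3*y**2 + 14*y + 16; vanishes at y ∈ {-2}. (4, -2): f_x = -455 ≠ 0.
Only singular point on the grid: (-3, -2).
Classify: substitute x = -3 + u, y = -2 + v and expand: f = -3*u**3 - u**2 + v**3 + v**2.
No constant or linear terms (consistent with a singular point). Quadratic part: -u**2 + v**2. Cubic part: -3*u**3 + v**3.
The quadratic part v**2 - u**2 = (v − u)(v + u) splits into two distinct linear factors, so there are two distinct tangent lines y − -2 = ±(x − -3) — this is a node (ordinary double point).
Classification: node.


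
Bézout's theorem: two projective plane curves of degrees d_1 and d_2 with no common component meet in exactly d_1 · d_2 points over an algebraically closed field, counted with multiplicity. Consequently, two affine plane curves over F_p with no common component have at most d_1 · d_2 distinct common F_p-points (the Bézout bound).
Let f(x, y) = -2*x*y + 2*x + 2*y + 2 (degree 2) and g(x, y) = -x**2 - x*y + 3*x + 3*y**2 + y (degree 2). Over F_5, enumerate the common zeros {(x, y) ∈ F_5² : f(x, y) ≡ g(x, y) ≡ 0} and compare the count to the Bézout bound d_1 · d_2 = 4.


Common zeros: ∅; count = 0; Bézout bound = 4.

deg(f) = 2, deg(g) = 2, so Bézout bound = 4.
Scan x ∈ F_5. For each x, list the y ∈ F_5 with f(x, y) ≡ 0 and those with g(x, y) ≡ 0 (mod 5); the common zeros in that column are the intersection.
  x = 0: f ≡ 0 at y ∈ {4}; g ≡ 0 at y ∈ {0, 3}; common: ∅.
  x = 1: f ≡ 0 at y ∈ ∅; g ≡ 0 at y ∈ {1, 4}; common: ∅.
  x = 2: f ≡ 0 at y ∈ {3}; g ≡ 0 at y ∈ ∅; common: ∅.
  x = 3: f ≡ 0 at y ∈ {2}; g ≡ 0 at y ∈ {0, 4}; common: ∅.
  x = 4: f ≡ 0 at y ∈ {0}; g ≡ 0 at y ∈ ∅; common: ∅.
Collecting: common zeros = ∅, so the count is 0.
Comparison with the Bézout bound: 0 ≤ 4 = deg(f)·deg(g), as expected for curves with no common component (the affine F_5-count falls short of the bound because intersections may lie at infinity, over extension fields, or carry multiplicity).


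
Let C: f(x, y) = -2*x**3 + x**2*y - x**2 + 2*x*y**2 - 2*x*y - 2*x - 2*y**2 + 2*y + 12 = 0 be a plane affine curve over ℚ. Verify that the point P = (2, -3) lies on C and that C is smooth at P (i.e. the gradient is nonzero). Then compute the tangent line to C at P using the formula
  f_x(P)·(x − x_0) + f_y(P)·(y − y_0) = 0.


Tangent line at P: -18*x - 10*y + 6 = 0.

Step 1: f(2, -3) = 0, so P lies on C.
Step 2: partial derivatives
  f_x(x, y) = -6*x**2 + 2*x*y - 2*x + 2*y**2 - 2*y - 2, f_y(x, y) = x**2 + 4*x*y - 2*x - 4*y + 2.
  f_x(P) = -18, f_y(P) = -10 (gradient nonzero, so P is smooth).
Step 3: tangent line at P: -18·(x − 2) + -10·(y − -3) = 0.
Expanding: -18*x - 10*y + 6 = 0.


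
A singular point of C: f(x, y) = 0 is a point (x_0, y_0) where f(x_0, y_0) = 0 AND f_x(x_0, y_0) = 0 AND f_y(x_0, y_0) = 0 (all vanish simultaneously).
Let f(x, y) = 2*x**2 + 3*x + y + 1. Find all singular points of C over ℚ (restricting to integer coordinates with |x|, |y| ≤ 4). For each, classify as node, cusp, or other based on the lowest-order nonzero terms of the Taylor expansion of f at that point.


No singular points in the scanned grid; C is smooth there.

Compute partial derivatives:
  f_x = 4*x + 3.
  f_y = 1.
f_y = 1 is a nonzero constant, so f_y never vanishes: no point (x, y) can satisfy f = f_x = f_y = 0. In particular no (x, y) ∈ {−4, ..., 4}² is singular; the curve is smooth.


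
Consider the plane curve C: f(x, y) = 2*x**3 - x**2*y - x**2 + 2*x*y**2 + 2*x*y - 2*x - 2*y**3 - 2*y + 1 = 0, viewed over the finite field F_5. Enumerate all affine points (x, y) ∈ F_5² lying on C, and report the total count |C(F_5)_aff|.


Affine F_5-points: {(0, 4), (1, 0), (1, 2), (1, 4), (2, 2), (2, 3), (3, 0), (3, 3), (4, 0), (4, 4)}; count = 10.

For each of the 25 pairs (x, y) ∈ F_5², evaluate f(x, y) mod 5. Record the zeros.
  x = 0: [0↦1, 1↦2, 2↦1, 3↦1, 4↦0]  zeros at y ∈ {4}
  x = 1: [0↦0, 1↦4, 2↦0, 3↦1, 4↦0]  zeros at y ∈ {0, 2, 4}
  x = 2: [0↦4, 1↦4, 2↦0, 3↦0, 4↦2]  zeros at y ∈ {2, 3}
  x = 3: [0↦0, 1↦4, 2↦3, 3↦0, 4↦3]  zeros at y ∈ {0, 3}
  x = 4: [0↦0, 1↦1, 2↦1, 3↦3, 4↦0]  zeros at y ∈ {0, 4}
Collecting zeros: affine points = {(0, 4), (1, 0), (1, 2), (1, 4), (2, 2), (2, 3), (3, 0), (3, 3), (4, 0), (4, 4)}.
Total count |C(F_5)_aff| = 10.


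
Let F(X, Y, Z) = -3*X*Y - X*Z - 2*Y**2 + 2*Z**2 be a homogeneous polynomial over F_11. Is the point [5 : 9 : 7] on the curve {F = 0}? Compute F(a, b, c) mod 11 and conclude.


F(5,9,7) ≡ 8 (mod 11); P is NOT on the curve.

Evaluate F(5, 9, 7) term-by-term (mod 11).
  -3*X*Y ↦ -3·5·9·1 = -135
  -X*Z ↦ -1·5·1·7 = -35
  -2*Y**2 ↦ -2·1·81·1 = -162
  2*Z**2 ↦ 2·1·1·49 = 98
Sum: F(5, 9, 7) = (-135) + (-35) + (-162) + (98) = -234.
Reducing mod 11: -234 ≡ 8 (mod 11).
Since F(a, b, c) ≡ 8 ≠ 0 (mod 11), P does NOT lie on the curve.


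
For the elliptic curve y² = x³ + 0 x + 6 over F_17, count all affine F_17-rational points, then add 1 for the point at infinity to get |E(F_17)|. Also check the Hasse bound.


Affine points = {(3, 4), (3, 13), (4, 6), (4, 11), (6, 1), (6, 16), (7, 3), (7, 14), (8, 5), (8, 12), (9, 2), (9, 15), (12, 0), (14, 8), (14, 9), (15, 7), (15, 10)}; affine count = 17; |E(F_17)| = 18.

Discriminant check: Δ ∝ 4a³ + 27b² = 4·0³ + 27·6² = 4·0 + 27·36 ≡ 3 (mod 17). Nonzero ⇒ E is nonsingular.
For each x ∈ F_17, compute rhs = x³ + 0·x + 6 mod 17, then count y ∈ F_17 with y² ≡ rhs.
  x = 0: rhs = 6, matching y values: none (0 points).
  x = 1: rhs = 7, matching y values: none (0 points).
  x = 2: rhs = 14, matching y values: none (0 points).
  x = 3: rhs = 16, matching y values: 4, 13 (2 points).
  x = 4: rhs = 2, matching y values: 6, 11 (2 points).
  x = 5: rhs = 12, matching y values: none (0 points).
  x = 6: rhs = 1, matching y values: 1, 16 (2 points).
  x = 7: rhs = 9, matching y values: 3, 14 (2 points).
  x = 8: rhs = 8, matching y values: 5, 12 (2 points).
  x = 9: rhs = 4, matching y values: 2, 15 (2 points).
  x = 10: rhs = 3, matching y values: none (0 points).
  x = 11: rhs = 11, matching y values: none (0 points).
  x = 12: rhs = 0, matching y values: 0 (1 points).
  x = 13: rhs = 10, matching y values: none (0 points).
  x = 14: rhs = 13, matching y values: 8, 9 (2 points).
  x = 15: rhs = 15, matching y values: 7, 10 (2 points).
  x = 16: rhs = 5, matching y values: none (0 points).
Total affine count: 17.
Full point count |E(F_17)| = 17 + 1 = 18.
Hasse bound: |18 − (17+1)| = |0| = 0 ≤ 2√17 ≈ 8.2462 ✓.


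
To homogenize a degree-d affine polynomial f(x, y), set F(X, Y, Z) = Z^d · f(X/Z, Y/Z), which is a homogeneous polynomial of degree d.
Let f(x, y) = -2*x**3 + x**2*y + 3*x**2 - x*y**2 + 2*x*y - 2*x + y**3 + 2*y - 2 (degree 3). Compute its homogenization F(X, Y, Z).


F(X, Y, Z) = -2*X**3 + X**2*Y + 3*X**2*Z - X*Y**2 + 2*X*Y*Z - 2*X*Z**2 + Y**3 + 2*Y*Z**2 - 2*Z**3

deg(f) = 3.
Substitute x = X/Z, y = Y/Z into f, then multiply by Z^3.
  monomial -2·x^3·y^0 ↦ -2·X^3·Y^0·Z^0.
  monomial 1·x^2·y^1 ↦ 1·X^2·Y^1·Z^0.
  monomial 3·x^2·y^0 ↦ 3·X^2·Y^0·Z^1.
  monomial -1·x^1·y^2 ↦ -1·X^1·Y^2·Z^0.
  monomial 2·x^1·y^1 ↦ 2·X^1·Y^1·Z^1.
  monomial -2·x^1·y^0 ↦ -2·X^1·Y^0·Z^2.
  monomial 1·x^0·y^3 ↦ 1·X^0·Y^3·Z^0.
  monomial 2·x^0·y^1 ↦ 2·X^0·Y^1·Z^2.
  monomial -2·x^0·y^0 ↦ -2·X^0·Y^0·Z^3.
Collecting: F(X, Y, Z) = -2*X**3 + X**2*Y + 3*X**2*Z - X*Y**2 + 2*X*Y*Z - 2*X*Z**2 + Y**3 + 2*Y*Z**2 - 2*Z**3.


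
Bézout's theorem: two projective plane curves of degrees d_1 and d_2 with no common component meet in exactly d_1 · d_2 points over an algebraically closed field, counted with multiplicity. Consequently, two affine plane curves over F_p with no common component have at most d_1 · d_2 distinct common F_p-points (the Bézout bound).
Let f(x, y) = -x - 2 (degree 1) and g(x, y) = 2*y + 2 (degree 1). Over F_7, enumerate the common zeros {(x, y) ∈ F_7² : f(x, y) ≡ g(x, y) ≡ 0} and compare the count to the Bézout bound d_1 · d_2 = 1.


Common zeros: {(5, 6)}; count = 1; Bézout bound = 1.

deg(f) = 1, deg(g) = 1, so Bézout bound = 1.
Scan x ∈ F_7. For each x, list the y ∈ F_7 with f(x, y) ≡ 0 and those with g(x, y) ≡ 0 (mod 7); the common zeros in that column are the intersection.
  x = 0: f ≡ 0 at y ∈ ∅; g ≡ 0 at y ∈ {6}; common: ∅.
  x = 1: f ≡ 0 at y ∈ ∅; g ≡ 0 at y ∈ {6}; common: ∅.
  x = 2: f ≡ 0 at y ∈ ∅; g ≡ 0 at y ∈ {6}; common: ∅.
  x = 3: f ≡ 0 at y ∈ ∅; g ≡ 0 at y ∈ {6}; common: ∅.
  x = 4: f ≡ 0 at y ∈ ∅; g ≡ 0 at y ∈ {6}; common: ∅.
  x = 5: f ≡ 0 at y ∈ {0, 1, 2, 3, 4, 5, 6}; g ≡ 0 at y ∈ {6}; common: {6}.
  x = 6: f ≡ 0 at y ∈ ∅; g ≡ 0 at y ∈ {6}; common: ∅.
Collecting: common zeros = {(5, 6)}, so the count is 1.
Comparison with the Bézout bound: 1 ≤ 1 = deg(f)·deg(g), as expected for curves with no common component (the bound is attained).


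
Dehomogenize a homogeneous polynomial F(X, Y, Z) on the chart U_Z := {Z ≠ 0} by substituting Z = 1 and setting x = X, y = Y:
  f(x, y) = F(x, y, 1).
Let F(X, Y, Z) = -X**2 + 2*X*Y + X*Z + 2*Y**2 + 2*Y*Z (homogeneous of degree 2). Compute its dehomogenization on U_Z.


f(x, y) = -x**2 + 2*x*y + x + 2*y**2 + 2*y

On U_Z we set Z = 1. Each monomial c·X^i·Y^j·Z^k in F becomes c·x^i·y^j·1^k = c·x^i·y^j.
Substituting Z = 1: F(X, Y, 1) = -x**2 + 2*x*y + x + 2*y**2 + 2*y.
Note: deg(f) ≤ deg(F) = 2; strict inequality happens when F is divisible by Z (lost terms).


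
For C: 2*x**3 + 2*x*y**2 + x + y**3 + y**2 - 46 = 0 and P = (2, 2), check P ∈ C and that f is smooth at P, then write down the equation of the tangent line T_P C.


Tangent line at P: 33*x + 32*y - 130 = 0.

Step 1: f(2, 2) = 0, so P lies on C.
Step 2: partial derivatives
  f_x(x, y) = 6*x**2 + 2*y**2 + 1, f_y(x, y) = 4*x*y + 3*y**2 + 2*y.
  f_x(P) = 33, f_y(P) = 32 (gradient nonzero, so P is smooth).
Step 3: tangent line at P: 33·(x − 2) + 32·(y − 2) = 0.
Expanding: 33*x + 32*y - 130 = 0.


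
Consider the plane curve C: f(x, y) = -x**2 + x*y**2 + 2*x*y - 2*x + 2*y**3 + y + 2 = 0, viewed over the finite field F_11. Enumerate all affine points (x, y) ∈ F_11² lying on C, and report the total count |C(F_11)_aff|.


Affine F_11-points: {(0, 6), (0, 8), (1, 8), (2, 5), (2, 6), (2, 10), (3, 7), (4, 0), (5, 0), (5, 3), (6, 10), (8, 3), (9, 5)}; count = 13.

For each of the 121 pairs (x, y) ∈ F_11², evaluate f(x, y) mod 11. Record the zeros.
  x = 0: [0↦2, 1↦5, 2↦9, 3↦4, 4↦2, 5↦4, 6↦0, 7↦2, 8↦0, 9↦6, 10↦10]  zeros at y ∈ {6, 8}
  x = 1: [0↦10, 1↦5, 2↦3, 3↦5, 4↦1, 5↦3, 6↦1, 7↦7, 8↦0, 9↦3, 10↦6]  zeros at y ∈ {8}
  x = 2: [0↦5, 1↦3, 2↦6, 3↦4, 4↦9, 5↦0, 6↦0, 7↦10, 8↦9, 9↦9, 10↦0]  zeros at y ∈ {5, 6, 10}
  x = 3: [0↦9, 1↦10, 2↦7, 3↦1, 4↦4, 5↦6, 6↦8, 7↦0, 8↦5, 9↦2, 10↦3]  zeros at y ∈ {7}
  x = 4: [0↦0, 1↦4, 2↦6, 3↦7, 4↦8, 5↦10, 6↦3, 7↦10, 8↦10, 9↦4, 10↦4]  zeros at y ∈ {0}
  x = 5: [0↦0, 1↦7, 2↦3, 3↦0, 4↦10, 5↦1, 6↦7, 7↦7, 8↦2, 9↦4, 10↦3]  zeros at y ∈ {0, 3}
  x = 6: [0↦9, 1↦8, 2↦9, 3↦2, 4↦10, 5↦1, 6↦9, 7↦2, 8↦3, 9↦2, 10↦0]  zeros at y ∈ {10}
  x = 7: [0↦5, 1↦7, 2↦2, 3↦2, 4↦8, 5↦10, 6↦9, 7↦6, 8↦2, 9↦9, 10↦6]  zeros at y ∈ ∅
  x = 8: [0↦10, 1↦4, 2↦4, 3↦0, 4↦4, 5↦6, 6↦7, 7↦8, 8↦10, 9↦3, 10↦10]  zeros at y ∈ {3}
  x = 9: [0↦2, 1↦10, 2↦4, 3↦7, 4↦9, 5↦0, 6↦3, 7↦8, 8↦5, 9↦6, 10↦1]  zeros at y ∈ {5}
  x = 10: [0↦3, 1↦3, 2↦2, 3↦1, 4↦1, 5↦3, 6↦8, 7↦6, 8↦9, 9↦7, 10↦1]  zeros at y ∈ ∅
Collecting zeros: affine points = {(0, 6), (0, 8), (1, 8), (2, 5), (2, 6), (2, 10), (3, 7), (4, 0), (5, 0), (5, 3), (6, 10), (8, 3), (9, 5)}.
Total count |C(F_11)_aff| = 13.


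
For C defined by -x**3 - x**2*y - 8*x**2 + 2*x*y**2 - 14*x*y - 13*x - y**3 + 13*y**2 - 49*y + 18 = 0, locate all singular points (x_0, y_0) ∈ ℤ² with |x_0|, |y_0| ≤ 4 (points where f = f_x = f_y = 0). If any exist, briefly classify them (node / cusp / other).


Singular points: {(-3, 2)}; classification: node.

Compute partial derivatives:
  f_x = -3*x**2 - 2*x*y - 16*x + 2*y**2 - 14*y - 13.
  f_y = -x**2 + 4*x*y - 14*x - 3*y**2 + 26*y - 49.
Scan x_0 ∈ {−4, ..., 4}. For each x_0, f_y(x_0, y) is a polynomial in y; find its integer roots y ∈ {−4, ..., 4}, then test f_x and f at those candidates.
  x = -4: f_y(-4, y) = -3*y**2 + 10*y - 9; no integer root y with |y| ≤ 4.
  x = -3: f_y(-3, y) = -3*y**2 + 14*y - 16; vanishes at y ∈ {2}. (-3, 2): f_x = 0, f = 0 — SINGULAR.
  x = -2: f_y(-2, y) = -3*y**2 + 18*y - 25; no integer root y with |y| ≤ 4.
  x = -1: f_y(-1, y) = -3*y**2 + 22*y - 36; no integer root y with |y| ≤ 4.
  x = 0: f_y(0, y) = -3*y**2 + 26*y - 49; no integer root y with |y| ≤ 4.
  x = 1: f_y(1, y) = -3*y**2 + 30*y - 64; no integer root y with |y| ≤ 4.
  x = 2: f_y(2, y) = -3*y**2 + 34*y - 81; no integer root y with |y| ≤ 4.
  x = 3: f_y(3, y) = -3*y**2 + 38*y - 100; no integer root y with |y| ≤ 4.
  x = 4: f_y(4, y) = -3*y**2 + 42*y - 121; no integer root y with |y| ≤ 4.
Only singular point on the grid: (-3, 2).
Classify: substitute x = -3 + u, y = 2 + v and expand: f = -u**3 - u**2*v - u**2 + 2*u*v**2 - v**3 + v**2.
No constant or linear terms (consistent with a singular point). Quadratic part: -u**2 + v**2. Cubic part: -u**3 - u**2*v + 2*u*v**2 - v**3.
The quadratic part v**2 - u**2 = (v − u)(v + u) splits into two distinct linear factors, so there are two distinct tangent lines y − 2 = ±(x − -3) — this is a node (ordinary double point).
Classification: node.


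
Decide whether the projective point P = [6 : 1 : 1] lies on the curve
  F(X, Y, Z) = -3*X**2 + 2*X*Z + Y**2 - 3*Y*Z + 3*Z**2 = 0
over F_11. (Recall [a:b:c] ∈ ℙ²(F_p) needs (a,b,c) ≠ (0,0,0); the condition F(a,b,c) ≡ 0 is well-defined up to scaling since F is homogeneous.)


F(6,1,1) ≡ 4 (mod 11); P is NOT on the curve.

Evaluate F(6, 1, 1) term-by-term (mod 11).
  -3*X**2 ↦ -3·36·1·1 = -108
  2*X*Z ↦ 2·6·1·1 = 12
  Y**2 ↦ 1·1·1·1 = 1
  -3*Y*Z ↦ -3·1·1·1 = -3
  3*Z**2 ↦ 3·1·1·1 = 3
Sum: F(6, 1, 1) = (-108) + (12) + (1) + (-3) + (3) = -95.
Reducing mod 11: -95 ≡ 4 (mod 11).
Since F(a, b, c) ≡ 4 ≠ 0 (mod 11), P does NOT lie on the curve.


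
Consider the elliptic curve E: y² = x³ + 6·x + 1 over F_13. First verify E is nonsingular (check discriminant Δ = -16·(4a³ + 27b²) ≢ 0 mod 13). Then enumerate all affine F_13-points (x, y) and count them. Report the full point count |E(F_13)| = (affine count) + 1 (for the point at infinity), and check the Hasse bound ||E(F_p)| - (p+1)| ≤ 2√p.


Affine points = {(0, 1), (0, 12), (5, 0), (7, 3), (7, 10), (9, 2), (9, 11)}; affine count = 7; |E(F_13)| = 8.

Discriminant check: Δ ∝ 4a³ + 27b² = 4·6³ + 27·1² = 4·216 + 27·1 ≡ 7 (mod 13). Nonzero ⇒ E is nonsingular.
For each x ∈ F_13, compute rhs = x³ + 6·x + 1 mod 13, then count y ∈ F_13 with y² ≡ rhs.
  x = 0: rhs = 1, matching y values: 1, 12 (2 points).
  x = 1: rhs = 8, matching y values: none (0 points).
  x = 2: rhs = 8, matching y values: none (0 points).
  x = 3: rhs = 7, matching y values: none (0 points).
  x = 4: rhs = 11, matching y values: none (0 points).
  x = 5: rhs = 0, matching y values: 0 (1 points).
  x = 6: rhs = 6, matching y values: none (0 points).
  x = 7: rhs = 9, matching y values: 3, 10 (2 points).
  x = 8: rhs = 2, matching y values: none (0 points).
  x = 9: rhs = 4, matching y values: 2, 11 (2 points).
  x = 10: rhs = 8, matching y values: none (0 points).
  x = 11: rhs = 7, matching y values: none (0 points).
  x = 12: rhs = 7, matching y values: none (0 points).
Total affine count: 7.
Full point count |E(F_13)| = 7 + 1 = 8.
Hasse bound: |8 − (13+1)| = |-6| = 6 ≤ 2√13 ≈ 7.2111 ✓.
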